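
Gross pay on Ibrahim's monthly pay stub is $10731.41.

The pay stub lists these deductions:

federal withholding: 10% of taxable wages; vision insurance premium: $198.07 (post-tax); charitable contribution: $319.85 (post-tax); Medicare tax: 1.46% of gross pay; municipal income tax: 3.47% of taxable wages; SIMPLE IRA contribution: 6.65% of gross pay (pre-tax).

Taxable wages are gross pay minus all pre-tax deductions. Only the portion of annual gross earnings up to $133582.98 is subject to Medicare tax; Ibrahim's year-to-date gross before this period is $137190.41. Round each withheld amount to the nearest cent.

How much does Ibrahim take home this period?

SIMPLE IRA contribution: $10731.41 × 0.0665 = $713.64
Taxable wages = $10731.41 − $713.64 = $10017.77
Federal withholding: $10017.77 × 0.1 = $1001.78
Municipal income tax: $10017.77 × 0.0347 = $347.62
Medicare tax: annual cap $133582.98 already reached (YTD $137190.41), so $0.00
Vision insurance premium: $198.07
Charitable contribution: $319.85
Total deductions = $713.64 + $1001.78 + $347.62 + $0.00 + $198.07 + $319.85 = $2580.96
Net pay = $10731.41 − $2580.96 = $8150.45

$8150.45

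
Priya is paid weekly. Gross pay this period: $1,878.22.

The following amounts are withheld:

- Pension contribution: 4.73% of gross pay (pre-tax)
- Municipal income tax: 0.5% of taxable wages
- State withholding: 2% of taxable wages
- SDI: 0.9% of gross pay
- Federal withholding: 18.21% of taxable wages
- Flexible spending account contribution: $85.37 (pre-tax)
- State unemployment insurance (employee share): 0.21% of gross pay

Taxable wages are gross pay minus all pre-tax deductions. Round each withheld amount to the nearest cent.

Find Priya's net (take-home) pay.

$1,330.27

Pension contribution: $1,878.22 × 0.0473 = $88.84
Flexible spending account contribution: $85.37
Pre-tax total = $88.84 + $85.37 = $174.21
Taxable wages = $1,878.22 − $174.21 = $1,704.01
Municipal income tax: $1,704.01 × 0.005 = $8.52
Federal withholding: $1,704.01 × 0.1821 = $310.30
State withholding: $1,704.01 × 0.02 = $34.08
State unemployment insurance (employee share): $1,878.22 × 0.0021 = $3.94
SDI: $1,878.22 × 0.009 = $16.90
Total deductions = $88.84 + $85.37 + $8.52 + $310.30 + $34.08 + $3.94 + $16.90 = $547.95
Net pay = $1,878.22 − $547.95 = $1,330.27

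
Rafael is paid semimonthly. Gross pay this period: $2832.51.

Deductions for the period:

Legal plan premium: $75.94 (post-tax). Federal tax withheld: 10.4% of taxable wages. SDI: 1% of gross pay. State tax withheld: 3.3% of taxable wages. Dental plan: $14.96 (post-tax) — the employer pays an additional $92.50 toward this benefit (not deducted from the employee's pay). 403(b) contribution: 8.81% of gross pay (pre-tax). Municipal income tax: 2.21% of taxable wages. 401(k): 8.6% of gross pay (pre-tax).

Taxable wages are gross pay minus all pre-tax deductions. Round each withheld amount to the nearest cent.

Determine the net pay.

$1847.95

403(b) contribution: $2832.51 × 0.0881 = $249.54
401(k): $2832.51 × 0.086 = $243.60
Pre-tax total = $249.54 + $243.60 = $493.14
Taxable wages = $2832.51 − $493.14 = $2339.37
Federal tax withheld: $2339.37 × 0.104 = $243.29
Municipal income tax: $2339.37 × 0.0221 = $51.70
State tax withheld: $2339.37 × 0.033 = $77.20
SDI: $2832.51 × 0.01 = $28.33
Dental plan: $14.96
Legal plan premium: $75.94
(Employer's $92.50 toward dental plan is not withheld from the employee.)
Total deductions = $249.54 + $243.60 + $243.29 + $51.70 + $77.20 + $28.33 + $14.96 + $75.94 = $984.56
Net pay = $2832.51 − $984.56 = $1847.95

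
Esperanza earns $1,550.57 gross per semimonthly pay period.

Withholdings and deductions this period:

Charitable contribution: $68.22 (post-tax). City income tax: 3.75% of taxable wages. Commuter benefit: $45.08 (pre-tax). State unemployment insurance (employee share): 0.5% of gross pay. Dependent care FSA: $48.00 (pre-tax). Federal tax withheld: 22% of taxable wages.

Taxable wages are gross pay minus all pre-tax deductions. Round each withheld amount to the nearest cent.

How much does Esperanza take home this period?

Commuter benefit: $45.08
Dependent care FSA: $48.00
Pre-tax total = $45.08 + $48.00 = $93.08
Taxable wages = $1,550.57 − $93.08 = $1,457.49
City income tax: $1,457.49 × 0.0375 = $54.66
Federal tax withheld: $1,457.49 × 0.22 = $320.65
State unemployment insurance (employee share): $1,550.57 × 0.005 = $7.75
Charitable contribution: $68.22
Total deductions = $45.08 + $48.00 + $54.66 + $320.65 + $7.75 + $68.22 = $544.36
Net pay = $1,550.57 − $544.36 = $1,006.21

$1,006.21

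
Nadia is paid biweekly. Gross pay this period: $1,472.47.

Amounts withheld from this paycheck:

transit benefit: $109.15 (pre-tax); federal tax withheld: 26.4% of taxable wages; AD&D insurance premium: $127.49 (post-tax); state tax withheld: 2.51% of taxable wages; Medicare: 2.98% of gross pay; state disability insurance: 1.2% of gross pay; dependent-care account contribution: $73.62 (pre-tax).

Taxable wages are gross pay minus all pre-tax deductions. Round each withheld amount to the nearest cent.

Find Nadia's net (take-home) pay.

Transit benefit: $109.15
Dependent-care account contribution: $73.62
Pre-tax total = $109.15 + $73.62 = $182.77
Taxable wages = $1,472.47 − $182.77 = $1,289.70
Federal tax withheld: $1,289.70 × 0.264 = $340.48
State tax withheld: $1,289.70 × 0.0251 = $32.37
State disability insurance: $1,472.47 × 0.012 = $17.67
Medicare: $1,472.47 × 0.0298 = $43.88
AD&D insurance premium: $127.49
Total deductions = $109.15 + $73.62 + $340.48 + $32.37 + $17.67 + $43.88 + $127.49 = $744.66
Net pay = $1,472.47 − $744.66 = $727.81

$727.81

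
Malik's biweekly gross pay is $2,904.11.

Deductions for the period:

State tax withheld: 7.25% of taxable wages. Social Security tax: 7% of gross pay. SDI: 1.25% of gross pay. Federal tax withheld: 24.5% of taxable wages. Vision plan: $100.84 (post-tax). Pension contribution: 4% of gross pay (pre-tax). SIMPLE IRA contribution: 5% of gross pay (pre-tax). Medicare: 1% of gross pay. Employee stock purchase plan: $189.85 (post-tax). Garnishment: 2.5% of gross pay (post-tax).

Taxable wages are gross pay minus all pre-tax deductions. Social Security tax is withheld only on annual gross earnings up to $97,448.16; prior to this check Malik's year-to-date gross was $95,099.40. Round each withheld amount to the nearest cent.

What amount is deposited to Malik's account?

$1,210.63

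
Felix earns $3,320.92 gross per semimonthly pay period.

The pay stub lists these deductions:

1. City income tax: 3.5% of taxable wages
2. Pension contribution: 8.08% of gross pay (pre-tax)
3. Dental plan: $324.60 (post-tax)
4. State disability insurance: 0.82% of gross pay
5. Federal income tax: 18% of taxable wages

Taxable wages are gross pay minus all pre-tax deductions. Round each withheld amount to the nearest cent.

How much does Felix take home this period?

$2,044.45

Pension contribution: $3,320.92 × 0.0808 = $268.33
Taxable wages = $3,320.92 − $268.33 = $3,052.59
Federal income tax: $3,052.59 × 0.18 = $549.47
City income tax: $3,052.59 × 0.035 = $106.84
State disability insurance: $3,320.92 × 0.0082 = $27.23
Dental plan: $324.60
Total deductions = $268.33 + $549.47 + $106.84 + $27.23 + $324.60 = $1,276.47
Net pay = $3,320.92 − $1,276.47 = $2,044.45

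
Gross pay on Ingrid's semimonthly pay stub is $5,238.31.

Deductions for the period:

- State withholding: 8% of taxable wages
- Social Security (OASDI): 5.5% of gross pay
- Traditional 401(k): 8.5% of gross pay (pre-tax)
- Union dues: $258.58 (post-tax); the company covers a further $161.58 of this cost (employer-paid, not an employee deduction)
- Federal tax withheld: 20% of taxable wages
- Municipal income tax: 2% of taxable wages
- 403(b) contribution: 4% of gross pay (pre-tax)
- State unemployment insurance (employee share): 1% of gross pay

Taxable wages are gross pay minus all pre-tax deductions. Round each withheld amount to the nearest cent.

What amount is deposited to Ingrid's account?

$2,609.40

Traditional 401(k): $5,238.31 × 0.085 = $445.26
403(b) contribution: $5,238.31 × 0.04 = $209.53
Pre-tax total = $445.26 + $209.53 = $654.79
Taxable wages = $5,238.31 − $654.79 = $4,583.52
Federal tax withheld: $4,583.52 × 0.2 = $916.70
State withholding: $4,583.52 × 0.08 = $366.68
Municipal income tax: $4,583.52 × 0.02 = $91.67
Social Security (OASDI): $5,238.31 × 0.055 = $288.11
State unemployment insurance (employee share): $5,238.31 × 0.01 = $52.38
Union dues: $258.58
(Employer's $161.58 toward union dues is not withheld from the employee.)
Total deductions = $445.26 + $209.53 + $916.70 + $366.68 + $91.67 + $288.11 + $52.38 + $258.58 = $2,628.91
Net pay = $5,238.31 − $2,628.91 = $2,609.40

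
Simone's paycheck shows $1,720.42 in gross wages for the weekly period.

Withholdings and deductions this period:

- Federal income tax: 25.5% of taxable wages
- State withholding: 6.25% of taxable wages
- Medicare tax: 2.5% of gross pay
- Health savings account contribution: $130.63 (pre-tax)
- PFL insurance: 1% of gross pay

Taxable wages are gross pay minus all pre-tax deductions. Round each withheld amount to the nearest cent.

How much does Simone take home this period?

Health savings account contribution: $130.63
Taxable wages = $1,720.42 − $130.63 = $1,589.79
Federal income tax: $1,589.79 × 0.255 = $405.40
State withholding: $1,589.79 × 0.0625 = $99.36
PFL insurance: $1,720.42 × 0.01 = $17.20
Medicare tax: $1,720.42 × 0.025 = $43.01
Total deductions = $130.63 + $405.40 + $99.36 + $17.20 + $43.01 = $695.60
Net pay = $1,720.42 − $695.60 = $1,024.82

$1,024.82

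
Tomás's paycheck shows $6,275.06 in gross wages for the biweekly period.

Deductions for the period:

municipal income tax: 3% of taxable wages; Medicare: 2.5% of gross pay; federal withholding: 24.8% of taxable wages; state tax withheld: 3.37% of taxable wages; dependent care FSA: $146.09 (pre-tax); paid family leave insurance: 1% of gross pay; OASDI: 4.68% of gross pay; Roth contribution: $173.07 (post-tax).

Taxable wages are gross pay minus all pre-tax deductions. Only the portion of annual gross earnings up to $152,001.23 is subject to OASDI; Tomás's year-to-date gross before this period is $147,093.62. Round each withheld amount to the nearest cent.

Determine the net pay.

$3,596.19

Dependent care FSA: $146.09
Taxable wages = $6,275.06 − $146.09 = $6,128.97
Municipal income tax: $6,128.97 × 0.03 = $183.87
Federal withholding: $6,128.97 × 0.248 = $1,519.98
State tax withheld: $6,128.97 × 0.0337 = $206.55
Paid family leave insurance: $6,275.06 × 0.01 = $62.75
OASDI: only $152,001.23 − $147,093.62 = $4,907.61 of this check is subject → $4,907.61 × 0.0468 = $229.68
Medicare: $6,275.06 × 0.025 = $156.88
Roth contribution: $173.07
Total deductions = $146.09 + $183.87 + $1,519.98 + $206.55 + $62.75 + $229.68 + $156.88 + $173.07 = $2,678.87
Net pay = $6,275.06 − $2,678.87 = $3,596.19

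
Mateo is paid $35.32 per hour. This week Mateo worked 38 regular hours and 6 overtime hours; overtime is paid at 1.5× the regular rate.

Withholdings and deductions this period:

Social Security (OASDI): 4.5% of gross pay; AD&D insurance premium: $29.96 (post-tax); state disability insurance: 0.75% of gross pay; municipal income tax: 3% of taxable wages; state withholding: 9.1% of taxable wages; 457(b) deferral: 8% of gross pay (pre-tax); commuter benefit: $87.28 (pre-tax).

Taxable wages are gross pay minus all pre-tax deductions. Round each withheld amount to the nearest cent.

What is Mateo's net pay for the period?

$1148.61

Regular pay: 38 × $35.32 = $1342.16
Overtime pay: 6 × $35.32 × 1.5 = $317.88
Gross pay = $1342.16 + $317.88 = $1660.04
Commuter benefit: $87.28
457(b) deferral: $1660.04 × 0.08 = $132.80
Pre-tax total = $87.28 + $132.80 = $220.08
Taxable wages = $1660.04 − $220.08 = $1439.96
State withholding: $1439.96 × 0.091 = $131.04
Municipal income tax: $1439.96 × 0.03 = $43.20
State disability insurance: $1660.04 × 0.0075 = $12.45
Social Security (OASDI): $1660.04 × 0.045 = $74.70
AD&D insurance premium: $29.96
Total deductions = $87.28 + $132.80 + $131.04 + $43.20 + $12.45 + $74.70 + $29.96 = $511.43
Net pay = $1660.04 − $511.43 = $1148.61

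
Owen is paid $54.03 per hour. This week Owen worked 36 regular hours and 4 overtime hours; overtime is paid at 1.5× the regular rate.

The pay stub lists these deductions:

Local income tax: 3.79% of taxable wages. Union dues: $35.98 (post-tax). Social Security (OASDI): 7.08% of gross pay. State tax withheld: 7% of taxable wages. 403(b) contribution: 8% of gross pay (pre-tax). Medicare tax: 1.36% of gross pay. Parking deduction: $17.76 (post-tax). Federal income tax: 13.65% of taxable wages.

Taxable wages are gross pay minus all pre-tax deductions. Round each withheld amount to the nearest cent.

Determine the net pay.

$1,332.23

Regular pay: 36 × $54.03 = $1,945.08
Overtime pay: 4 × $54.03 × 1.5 = $324.18
Gross pay = $1,945.08 + $324.18 = $2,269.26
403(b) contribution: $2,269.26 × 0.08 = $181.54
Taxable wages = $2,269.26 − $181.54 = $2,087.72
State tax withheld: $2,087.72 × 0.07 = $146.14
Local income tax: $2,087.72 × 0.0379 = $79.12
Federal income tax: $2,087.72 × 0.1365 = $284.97
Medicare tax: $2,269.26 × 0.0136 = $30.86
Social Security (OASDI): $2,269.26 × 0.0708 = $160.66
Union dues: $35.98
Parking deduction: $17.76
Total deductions = $181.54 + $146.14 + $79.12 + $284.97 + $30.86 + $160.66 + $35.98 + $17.76 = $937.03
Net pay = $2,269.26 − $937.03 = $1,332.23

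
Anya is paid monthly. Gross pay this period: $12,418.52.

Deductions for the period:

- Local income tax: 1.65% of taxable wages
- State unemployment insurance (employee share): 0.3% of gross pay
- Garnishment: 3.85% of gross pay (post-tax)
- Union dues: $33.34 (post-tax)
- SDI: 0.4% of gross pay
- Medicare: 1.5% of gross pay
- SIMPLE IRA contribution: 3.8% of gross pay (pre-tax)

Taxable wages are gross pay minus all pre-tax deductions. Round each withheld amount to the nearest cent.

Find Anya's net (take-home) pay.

SIMPLE IRA contribution: $12,418.52 × 0.038 = $471.90
Taxable wages = $12,418.52 − $471.90 = $11,946.62
Local income tax: $11,946.62 × 0.0165 = $197.12
SDI: $12,418.52 × 0.004 = $49.67
State unemployment insurance (employee share): $12,418.52 × 0.003 = $37.26
Medicare: $12,418.52 × 0.015 = $186.28
Union dues: $33.34
Garnishment: $12,418.52 × 0.0385 = $478.11
Total deductions = $471.90 + $197.12 + $49.67 + $37.26 + $186.28 + $33.34 + $478.11 = $1,453.68
Net pay = $12,418.52 − $1,453.68 = $10,964.84

$10,964.84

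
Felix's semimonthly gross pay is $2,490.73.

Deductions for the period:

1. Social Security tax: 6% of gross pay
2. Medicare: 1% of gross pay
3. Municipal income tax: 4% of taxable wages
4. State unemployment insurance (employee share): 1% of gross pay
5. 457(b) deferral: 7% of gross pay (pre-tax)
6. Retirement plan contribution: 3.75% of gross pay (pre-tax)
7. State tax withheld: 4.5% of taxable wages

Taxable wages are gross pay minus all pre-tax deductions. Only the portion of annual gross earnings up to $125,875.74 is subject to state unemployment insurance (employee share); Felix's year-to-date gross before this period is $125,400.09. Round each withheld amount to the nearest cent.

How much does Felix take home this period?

Retirement plan contribution: $2,490.73 × 0.0375 = $93.40
457(b) deferral: $2,490.73 × 0.07 = $174.35
Pre-tax total = $93.40 + $174.35 = $267.75
Taxable wages = $2,490.73 − $267.75 = $2,222.98
State tax withheld: $2,222.98 × 0.045 = $100.03
Municipal income tax: $2,222.98 × 0.04 = $88.92
State unemployment insurance (employee share): only $125,875.74 − $125,400.09 = $475.65 of this check is subject → $475.65 × 0.01 = $4.76
Social Security tax: $2,490.73 × 0.06 = $149.44
Medicare: $2,490.73 × 0.01 = $24.91
Total deductions = $93.40 + $174.35 + $100.03 + $88.92 + $4.76 + $149.44 + $24.91 = $635.81
Net pay = $2,490.73 − $635.81 = $1,854.92

$1,854.92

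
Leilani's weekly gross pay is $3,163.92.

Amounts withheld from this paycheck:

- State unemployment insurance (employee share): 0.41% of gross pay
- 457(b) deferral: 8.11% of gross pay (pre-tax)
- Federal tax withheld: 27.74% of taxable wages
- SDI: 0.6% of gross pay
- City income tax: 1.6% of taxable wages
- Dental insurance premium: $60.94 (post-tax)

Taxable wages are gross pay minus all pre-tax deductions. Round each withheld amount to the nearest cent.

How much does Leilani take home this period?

$1,961.43

457(b) deferral: $3,163.92 × 0.0811 = $256.59
Taxable wages = $3,163.92 − $256.59 = $2,907.33
City income tax: $2,907.33 × 0.016 = $46.52
Federal tax withheld: $2,907.33 × 0.2774 = $806.49
SDI: $3,163.92 × 0.006 = $18.98
State unemployment insurance (employee share): $3,163.92 × 0.0041 = $12.97
Dental insurance premium: $60.94
Total deductions = $256.59 + $46.52 + $806.49 + $18.98 + $12.97 + $60.94 = $1,202.49
Net pay = $3,163.92 − $1,202.49 = $1,961.43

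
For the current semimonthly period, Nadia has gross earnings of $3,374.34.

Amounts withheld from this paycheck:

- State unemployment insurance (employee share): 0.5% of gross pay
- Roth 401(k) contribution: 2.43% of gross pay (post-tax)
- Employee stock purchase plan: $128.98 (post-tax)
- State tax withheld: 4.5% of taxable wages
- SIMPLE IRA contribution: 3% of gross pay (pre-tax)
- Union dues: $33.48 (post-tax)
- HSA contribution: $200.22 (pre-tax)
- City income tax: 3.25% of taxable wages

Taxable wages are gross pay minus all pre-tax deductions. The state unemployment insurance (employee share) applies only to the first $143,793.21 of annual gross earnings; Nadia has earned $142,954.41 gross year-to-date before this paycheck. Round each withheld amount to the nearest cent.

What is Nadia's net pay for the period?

$2,586.09

HSA contribution: $200.22
SIMPLE IRA contribution: $3,374.34 × 0.03 = $101.23
Pre-tax total = $200.22 + $101.23 = $301.45
Taxable wages = $3,374.34 − $301.45 = $3,072.89
State tax withheld: $3,072.89 × 0.045 = $138.28
City income tax: $3,072.89 × 0.0325 = $99.87
State unemployment insurance (employee share): only $143,793.21 − $142,954.41 = $838.80 of this check is subject → $838.80 × 0.005 = $4.19
Roth 401(k) contribution: $3,374.34 × 0.0243 = $82.00
Employee stock purchase plan: $128.98
Union dues: $33.48
Total deductions = $200.22 + $101.23 + $138.28 + $99.87 + $4.19 + $82.00 + $128.98 + $33.48 = $788.25
Net pay = $3,374.34 − $788.25 = $2,586.09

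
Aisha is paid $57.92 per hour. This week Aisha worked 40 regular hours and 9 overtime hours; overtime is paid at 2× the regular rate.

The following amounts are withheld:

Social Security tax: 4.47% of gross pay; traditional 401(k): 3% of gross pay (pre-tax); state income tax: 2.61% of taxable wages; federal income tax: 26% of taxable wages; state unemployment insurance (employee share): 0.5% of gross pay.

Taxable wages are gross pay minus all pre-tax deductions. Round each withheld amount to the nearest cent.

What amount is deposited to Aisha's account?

$2,159.34

Regular pay: 40 × $57.92 = $2,316.80
Overtime pay: 9 × $57.92 × 2 = $1,042.56
Gross pay = $2,316.80 + $1,042.56 = $3,359.36
Traditional 401(k): $3,359.36 × 0.03 = $100.78
Taxable wages = $3,359.36 − $100.78 = $3,258.58
State income tax: $3,258.58 × 0.0261 = $85.05
Federal income tax: $3,258.58 × 0.26 = $847.23
State unemployment insurance (employee share): $3,359.36 × 0.005 = $16.80
Social Security tax: $3,359.36 × 0.0447 = $150.16
Total deductions = $100.78 + $85.05 + $847.23 + $16.80 + $150.16 = $1,200.02
Net pay = $3,359.36 − $1,200.02 = $2,159.34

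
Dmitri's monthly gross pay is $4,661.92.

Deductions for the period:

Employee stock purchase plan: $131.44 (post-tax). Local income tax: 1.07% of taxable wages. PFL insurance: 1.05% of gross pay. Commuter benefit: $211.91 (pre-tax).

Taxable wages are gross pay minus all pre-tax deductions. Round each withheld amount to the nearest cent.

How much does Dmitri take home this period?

Commuter benefit: $211.91
Taxable wages = $4,661.92 − $211.91 = $4,450.01
Local income tax: $4,450.01 × 0.0107 = $47.62
PFL insurance: $4,661.92 × 0.0105 = $48.95
Employee stock purchase plan: $131.44
Total deductions = $211.91 + $47.62 + $48.95 + $131.44 = $439.92
Net pay = $4,661.92 − $439.92 = $4,222.00

$4,222.00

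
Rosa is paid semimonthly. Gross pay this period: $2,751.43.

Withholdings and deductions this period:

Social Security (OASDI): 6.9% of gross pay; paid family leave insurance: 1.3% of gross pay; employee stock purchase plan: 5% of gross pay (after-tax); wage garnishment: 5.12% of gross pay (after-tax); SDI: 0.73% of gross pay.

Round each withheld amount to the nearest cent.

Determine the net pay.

$2,227.28

Social Security (OASDI): $2,751.43 × 0.069 = $189.85
Paid family leave insurance: $2,751.43 × 0.013 = $35.77
SDI: $2,751.43 × 0.0073 = $20.09
Employee stock purchase plan: $2,751.43 × 0.05 = $137.57
Wage garnishment: $2,751.43 × 0.0512 = $140.87
Total deductions = $189.85 + $35.77 + $20.09 + $137.57 + $140.87 = $524.15
Net pay = $2,751.43 − $524.15 = $2,227.28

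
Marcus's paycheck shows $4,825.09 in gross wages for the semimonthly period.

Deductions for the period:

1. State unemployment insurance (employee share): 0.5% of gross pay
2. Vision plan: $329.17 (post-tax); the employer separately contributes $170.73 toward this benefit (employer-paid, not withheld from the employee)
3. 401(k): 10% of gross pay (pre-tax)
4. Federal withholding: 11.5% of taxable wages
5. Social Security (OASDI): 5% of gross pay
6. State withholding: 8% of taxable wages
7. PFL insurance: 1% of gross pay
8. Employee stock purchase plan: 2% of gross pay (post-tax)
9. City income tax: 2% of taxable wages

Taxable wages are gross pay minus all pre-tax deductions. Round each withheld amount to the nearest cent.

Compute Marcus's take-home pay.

$2,669.62

401(k): $4,825.09 × 0.1 = $482.51
Taxable wages = $4,825.09 − $482.51 = $4,342.58
State withholding: $4,342.58 × 0.08 = $347.41
City income tax: $4,342.58 × 0.02 = $86.85
Federal withholding: $4,342.58 × 0.115 = $499.40
State unemployment insurance (employee share): $4,825.09 × 0.005 = $24.13
PFL insurance: $4,825.09 × 0.01 = $48.25
Social Security (OASDI): $4,825.09 × 0.05 = $241.25
Employee stock purchase plan: $4,825.09 × 0.02 = $96.50
Vision plan: $329.17
(Employer's $170.73 toward vision plan is not withheld from the employee.)
Total deductions = $482.51 + $347.41 + $86.85 + $499.40 + $24.13 + $48.25 + $241.25 + $96.50 + $329.17 = $2,155.47
Net pay = $4,825.09 − $2,155.47 = $2,669.62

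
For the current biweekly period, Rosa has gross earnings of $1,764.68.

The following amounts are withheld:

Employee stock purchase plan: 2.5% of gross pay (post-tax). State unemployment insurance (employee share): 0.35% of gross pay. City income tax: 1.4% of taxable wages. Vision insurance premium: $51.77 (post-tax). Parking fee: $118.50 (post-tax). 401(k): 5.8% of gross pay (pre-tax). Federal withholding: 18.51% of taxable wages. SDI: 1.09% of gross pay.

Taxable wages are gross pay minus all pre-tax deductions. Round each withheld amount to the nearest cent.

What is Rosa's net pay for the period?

401(k): $1,764.68 × 0.058 = $102.35
Taxable wages = $1,764.68 − $102.35 = $1,662.33
City income tax: $1,662.33 × 0.014 = $23.27
Federal withholding: $1,662.33 × 0.1851 = $307.70
SDI: $1,764.68 × 0.0109 = $19.24
State unemployment insurance (employee share): $1,764.68 × 0.0035 = $6.18
Employee stock purchase plan: $1,764.68 × 0.025 = $44.12
Parking fee: $118.50
Vision insurance premium: $51.77
Total deductions = $102.35 + $23.27 + $307.70 + $19.24 + $6.18 + $44.12 + $118.50 + $51.77 = $673.13
Net pay = $1,764.68 − $673.13 = $1,091.55

$1,091.55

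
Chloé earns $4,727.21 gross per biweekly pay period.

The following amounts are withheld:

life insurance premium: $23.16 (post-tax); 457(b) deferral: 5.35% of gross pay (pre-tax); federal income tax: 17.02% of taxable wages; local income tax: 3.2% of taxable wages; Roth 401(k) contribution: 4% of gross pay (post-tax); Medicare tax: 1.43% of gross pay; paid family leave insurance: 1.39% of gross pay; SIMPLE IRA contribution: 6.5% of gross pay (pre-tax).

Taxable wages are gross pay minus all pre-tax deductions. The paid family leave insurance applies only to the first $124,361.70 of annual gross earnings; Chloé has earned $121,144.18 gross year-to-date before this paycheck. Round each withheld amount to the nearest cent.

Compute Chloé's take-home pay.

$2,999.89

SIMPLE IRA contribution: $4,727.21 × 0.065 = $307.27
457(b) deferral: $4,727.21 × 0.0535 = $252.91
Pre-tax total = $307.27 + $252.91 = $560.18
Taxable wages = $4,727.21 − $560.18 = $4,167.03
Federal income tax: $4,167.03 × 0.1702 = $709.23
Local income tax: $4,167.03 × 0.032 = $133.34
Paid family leave insurance: only $124,361.70 − $121,144.18 = $3,217.52 of this check is subject → $3,217.52 × 0.0139 = $44.72
Medicare tax: $4,727.21 × 0.0143 = $67.60
Life insurance premium: $23.16
Roth 401(k) contribution: $4,727.21 × 0.04 = $189.09
Total deductions = $307.27 + $252.91 + $709.23 + $133.34 + $44.72 + $67.60 + $23.16 + $189.09 = $1,727.32
Net pay = $4,727.21 − $1,727.32 = $2,999.89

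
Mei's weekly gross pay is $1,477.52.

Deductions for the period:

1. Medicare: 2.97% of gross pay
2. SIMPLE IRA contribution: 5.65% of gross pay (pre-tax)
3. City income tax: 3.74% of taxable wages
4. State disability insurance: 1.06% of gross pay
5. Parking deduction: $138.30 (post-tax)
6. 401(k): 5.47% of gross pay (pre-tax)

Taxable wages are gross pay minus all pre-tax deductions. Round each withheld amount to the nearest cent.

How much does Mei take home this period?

$1,066.27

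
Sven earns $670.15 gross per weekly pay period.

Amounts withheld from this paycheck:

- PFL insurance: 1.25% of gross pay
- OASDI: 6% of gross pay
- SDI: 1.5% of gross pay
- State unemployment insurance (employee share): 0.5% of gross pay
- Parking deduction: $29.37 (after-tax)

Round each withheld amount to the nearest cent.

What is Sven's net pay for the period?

$578.79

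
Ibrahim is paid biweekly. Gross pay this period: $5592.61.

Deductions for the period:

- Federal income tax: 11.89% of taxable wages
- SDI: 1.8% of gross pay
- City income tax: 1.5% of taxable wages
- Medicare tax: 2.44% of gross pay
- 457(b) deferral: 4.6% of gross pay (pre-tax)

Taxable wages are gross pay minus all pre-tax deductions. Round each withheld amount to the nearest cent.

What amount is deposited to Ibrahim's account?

$4383.82

457(b) deferral: $5592.61 × 0.046 = $257.26
Taxable wages = $5592.61 − $257.26 = $5335.35
City income tax: $5335.35 × 0.015 = $80.03
Federal income tax: $5335.35 × 0.1189 = $634.37
SDI: $5592.61 × 0.018 = $100.67
Medicare tax: $5592.61 × 0.0244 = $136.46
Total deductions = $257.26 + $80.03 + $634.37 + $100.67 + $136.46 = $1208.79
Net pay = $5592.61 − $1208.79 = $4383.82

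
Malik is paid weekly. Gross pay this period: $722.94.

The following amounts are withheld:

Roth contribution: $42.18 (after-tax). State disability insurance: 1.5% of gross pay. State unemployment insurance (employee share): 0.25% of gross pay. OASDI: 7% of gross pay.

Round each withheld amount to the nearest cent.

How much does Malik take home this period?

State disability insurance: $722.94 × 0.015 = $10.84
State unemployment insurance (employee share): $722.94 × 0.0025 = $1.81
OASDI: $722.94 × 0.07 = $50.61
Roth contribution: $42.18
Total deductions = $10.84 + $1.81 + $50.61 + $42.18 = $105.44
Net pay = $722.94 − $105.44 = $617.50

$617.50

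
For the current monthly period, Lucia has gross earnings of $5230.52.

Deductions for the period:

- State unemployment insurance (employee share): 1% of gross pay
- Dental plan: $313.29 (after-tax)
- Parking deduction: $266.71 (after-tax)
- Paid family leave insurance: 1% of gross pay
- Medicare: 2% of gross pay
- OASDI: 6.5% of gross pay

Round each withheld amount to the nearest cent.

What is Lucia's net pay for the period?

$4101.31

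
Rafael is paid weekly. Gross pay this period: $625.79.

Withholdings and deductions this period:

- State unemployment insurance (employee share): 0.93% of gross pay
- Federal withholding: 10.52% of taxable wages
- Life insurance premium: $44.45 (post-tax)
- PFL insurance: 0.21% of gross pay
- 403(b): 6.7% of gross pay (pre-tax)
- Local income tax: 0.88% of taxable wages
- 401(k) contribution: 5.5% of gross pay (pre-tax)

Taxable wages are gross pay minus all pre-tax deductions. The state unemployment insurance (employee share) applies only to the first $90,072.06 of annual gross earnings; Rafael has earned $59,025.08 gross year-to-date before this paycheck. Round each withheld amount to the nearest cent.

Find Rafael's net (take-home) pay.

401(k) contribution: $625.79 × 0.055 = $34.42
403(b): $625.79 × 0.067 = $41.93
Pre-tax total = $34.42 + $41.93 = $76.35
Taxable wages = $625.79 − $76.35 = $549.44
Local income tax: $549.44 × 0.0088 = $4.84
Federal withholding: $549.44 × 0.1052 = $57.80
PFL insurance: $625.79 × 0.0021 = $1.31
State unemployment insurance (employee share): cap not yet reached, full $625.79 is subject → $625.79 × 0.0093 = $5.82
Life insurance premium: $44.45
Total deductions = $34.42 + $41.93 + $4.84 + $57.80 + $1.31 + $5.82 + $44.45 = $190.57
Net pay = $625.79 − $190.57 = $435.22

$435.22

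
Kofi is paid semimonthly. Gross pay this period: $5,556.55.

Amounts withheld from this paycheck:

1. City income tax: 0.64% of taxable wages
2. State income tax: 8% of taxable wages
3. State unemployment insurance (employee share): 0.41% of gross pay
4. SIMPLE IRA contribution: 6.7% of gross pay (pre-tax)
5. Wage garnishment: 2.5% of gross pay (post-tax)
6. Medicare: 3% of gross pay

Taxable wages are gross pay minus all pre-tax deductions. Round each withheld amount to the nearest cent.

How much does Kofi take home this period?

SIMPLE IRA contribution: $5,556.55 × 0.067 = $372.29
Taxable wages = $5,556.55 − $372.29 = $5,184.26
City income tax: $5,184.26 × 0.0064 = $33.18
State income tax: $5,184.26 × 0.08 = $414.74
State unemployment insurance (employee share): $5,556.55 × 0.0041 = $22.78
Medicare: $5,556.55 × 0.03 = $166.70
Wage garnishment: $5,556.55 × 0.025 = $138.91
Total deductions = $372.29 + $33.18 + $414.74 + $22.78 + $166.70 + $138.91 = $1,148.60
Net pay = $5,556.55 − $1,148.60 = $4,407.95

$4,407.95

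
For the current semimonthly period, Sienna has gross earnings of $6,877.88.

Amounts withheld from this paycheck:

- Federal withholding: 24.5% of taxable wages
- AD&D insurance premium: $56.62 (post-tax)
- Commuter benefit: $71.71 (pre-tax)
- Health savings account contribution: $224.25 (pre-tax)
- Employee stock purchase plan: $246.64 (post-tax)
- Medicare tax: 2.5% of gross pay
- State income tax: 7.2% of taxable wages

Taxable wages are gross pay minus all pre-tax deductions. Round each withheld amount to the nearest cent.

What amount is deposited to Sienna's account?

$4,020.24

Health savings account contribution: $224.25
Commuter benefit: $71.71
Pre-tax total = $224.25 + $71.71 = $295.96
Taxable wages = $6,877.88 − $295.96 = $6,581.92
State income tax: $6,581.92 × 0.072 = $473.90
Federal withholding: $6,581.92 × 0.245 = $1,612.57
Medicare tax: $6,877.88 × 0.025 = $171.95
Employee stock purchase plan: $246.64
AD&D insurance premium: $56.62
Total deductions = $224.25 + $71.71 + $473.90 + $1,612.57 + $171.95 + $246.64 + $56.62 = $2,857.64
Net pay = $6,877.88 − $2,857.64 = $4,020.24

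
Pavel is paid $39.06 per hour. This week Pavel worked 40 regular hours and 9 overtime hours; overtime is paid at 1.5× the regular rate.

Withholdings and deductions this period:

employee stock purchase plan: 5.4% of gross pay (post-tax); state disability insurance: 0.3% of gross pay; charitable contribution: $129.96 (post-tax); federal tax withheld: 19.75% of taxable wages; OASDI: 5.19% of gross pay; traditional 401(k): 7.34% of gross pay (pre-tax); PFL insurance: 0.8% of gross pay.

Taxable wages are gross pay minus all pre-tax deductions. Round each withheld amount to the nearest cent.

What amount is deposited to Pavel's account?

$1179.65

Regular pay: 40 × $39.06 = $1562.40
Overtime pay: 9 × $39.06 × 1.5 = $527.31
Gross pay = $1562.40 + $527.31 = $2089.71
Traditional 401(k): $2089.71 × 0.0734 = $153.38
Taxable wages = $2089.71 − $153.38 = $1936.33
Federal tax withheld: $1936.33 × 0.1975 = $382.43
OASDI: $2089.71 × 0.0519 = $108.46
PFL insurance: $2089.71 × 0.008 = $16.72
State disability insurance: $2089.71 × 0.003 = $6.27
Charitable contribution: $129.96
Employee stock purchase plan: $2089.71 × 0.054 = $112.84
Total deductions = $153.38 + $382.43 + $108.46 + $16.72 + $6.27 + $129.96 + $112.84 = $910.06
Net pay = $2089.71 − $910.06 = $1179.65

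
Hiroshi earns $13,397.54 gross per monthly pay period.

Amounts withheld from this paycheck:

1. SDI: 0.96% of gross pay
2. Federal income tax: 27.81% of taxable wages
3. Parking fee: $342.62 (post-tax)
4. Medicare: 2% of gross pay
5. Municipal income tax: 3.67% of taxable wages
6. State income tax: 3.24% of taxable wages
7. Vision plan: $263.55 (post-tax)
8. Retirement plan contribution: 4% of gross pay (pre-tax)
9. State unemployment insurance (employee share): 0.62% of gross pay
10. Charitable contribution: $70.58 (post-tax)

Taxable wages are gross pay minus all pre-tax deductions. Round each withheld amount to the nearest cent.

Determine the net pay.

Retirement plan contribution: $13,397.54 × 0.04 = $535.90
Taxable wages = $13,397.54 − $535.90 = $12,861.64
Municipal income tax: $12,861.64 × 0.0367 = $472.02
Federal income tax: $12,861.64 × 0.2781 = $3,576.82
State income tax: $12,861.64 × 0.0324 = $416.72
Medicare: $13,397.54 × 0.02 = $267.95
SDI: $13,397.54 × 0.0096 = $128.62
State unemployment insurance (employee share): $13,397.54 × 0.0062 = $83.06
Parking fee: $342.62
Vision plan: $263.55
Charitable contribution: $70.58
Total deductions = $535.90 + $472.02 + $3,576.82 + $416.72 + $267.95 + $128.62 + $83.06 + $342.62 + $263.55 + $70.58 = $6,157.84
Net pay = $13,397.54 − $6,157.84 = $7,239.70

$7,239.70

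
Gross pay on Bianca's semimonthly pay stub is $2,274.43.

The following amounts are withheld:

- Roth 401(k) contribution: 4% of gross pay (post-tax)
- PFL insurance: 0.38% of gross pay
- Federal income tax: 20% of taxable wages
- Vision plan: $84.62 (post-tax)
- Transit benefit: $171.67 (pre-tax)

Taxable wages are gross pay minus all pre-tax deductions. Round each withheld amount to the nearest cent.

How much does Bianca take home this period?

Transit benefit: $171.67
Taxable wages = $2,274.43 − $171.67 = $2,102.76
Federal income tax: $2,102.76 × 0.2 = $420.55
PFL insurance: $2,274.43 × 0.0038 = $8.64
Vision plan: $84.62
Roth 401(k) contribution: $2,274.43 × 0.04 = $90.98
Total deductions = $171.67 + $420.55 + $8.64 + $84.62 + $90.98 = $776.46
Net pay = $2,274.43 − $776.46 = $1,497.97

$1,497.97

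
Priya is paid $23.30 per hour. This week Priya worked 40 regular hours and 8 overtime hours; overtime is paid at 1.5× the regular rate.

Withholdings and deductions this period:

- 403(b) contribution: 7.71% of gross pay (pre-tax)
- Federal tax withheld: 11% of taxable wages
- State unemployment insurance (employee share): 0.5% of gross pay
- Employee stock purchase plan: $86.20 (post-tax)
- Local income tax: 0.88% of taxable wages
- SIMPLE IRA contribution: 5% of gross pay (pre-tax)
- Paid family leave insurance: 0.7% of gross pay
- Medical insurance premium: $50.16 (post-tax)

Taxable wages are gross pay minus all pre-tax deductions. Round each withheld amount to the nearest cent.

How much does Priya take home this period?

$781.06

Regular pay: 40 × $23.30 = $932.00
Overtime pay: 8 × $23.30 × 1.5 = $279.60
Gross pay = $932.00 + $279.60 = $1,211.60
SIMPLE IRA contribution: $1,211.60 × 0.05 = $60.58
403(b) contribution: $1,211.60 × 0.0771 = $93.41
Pre-tax total = $60.58 + $93.41 = $153.99
Taxable wages = $1,211.60 − $153.99 = $1,057.61
Federal tax withheld: $1,057.61 × 0.11 = $116.34
Local income tax: $1,057.61 × 0.0088 = $9.31
State unemployment insurance (employee share): $1,211.60 × 0.005 = $6.06
Paid family leave insurance: $1,211.60 × 0.007 = $8.48
Medical insurance premium: $50.16
Employee stock purchase plan: $86.20
Total deductions = $60.58 + $93.41 + $116.34 + $9.31 + $6.06 + $8.48 + $50.16 + $86.20 = $430.54
Net pay = $1,211.60 − $430.54 = $781.06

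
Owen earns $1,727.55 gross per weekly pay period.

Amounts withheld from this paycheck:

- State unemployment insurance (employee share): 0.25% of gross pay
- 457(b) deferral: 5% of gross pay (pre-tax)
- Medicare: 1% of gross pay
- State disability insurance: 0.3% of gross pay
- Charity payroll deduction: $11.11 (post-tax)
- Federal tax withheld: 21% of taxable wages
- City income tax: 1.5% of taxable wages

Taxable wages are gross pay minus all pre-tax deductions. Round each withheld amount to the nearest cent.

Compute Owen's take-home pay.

$1,234.01

457(b) deferral: $1,727.55 × 0.05 = $86.38
Taxable wages = $1,727.55 − $86.38 = $1,641.17
City income tax: $1,641.17 × 0.015 = $24.62
Federal tax withheld: $1,641.17 × 0.21 = $344.65
Medicare: $1,727.55 × 0.01 = $17.28
State unemployment insurance (employee share): $1,727.55 × 0.0025 = $4.32
State disability insurance: $1,727.55 × 0.003 = $5.18
Charity payroll deduction: $11.11
Total deductions = $86.38 + $24.62 + $344.65 + $17.28 + $4.32 + $5.18 + $11.11 = $493.54
Net pay = $1,727.55 − $493.54 = $1,234.01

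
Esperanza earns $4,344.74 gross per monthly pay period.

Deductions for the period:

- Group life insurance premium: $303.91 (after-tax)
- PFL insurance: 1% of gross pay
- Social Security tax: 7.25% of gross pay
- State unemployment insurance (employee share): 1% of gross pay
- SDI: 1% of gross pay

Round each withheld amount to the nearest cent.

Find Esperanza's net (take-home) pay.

$3,595.49

Social Security tax: $4,344.74 × 0.0725 = $314.99
PFL insurance: $4,344.74 × 0.01 = $43.45
State unemployment insurance (employee share): $4,344.74 × 0.01 = $43.45
SDI: $4,344.74 × 0.01 = $43.45
Group life insurance premium: $303.91
Total deductions = $314.99 + $43.45 + $43.45 + $43.45 + $303.91 = $749.25
Net pay = $4,344.74 − $749.25 = $3,595.49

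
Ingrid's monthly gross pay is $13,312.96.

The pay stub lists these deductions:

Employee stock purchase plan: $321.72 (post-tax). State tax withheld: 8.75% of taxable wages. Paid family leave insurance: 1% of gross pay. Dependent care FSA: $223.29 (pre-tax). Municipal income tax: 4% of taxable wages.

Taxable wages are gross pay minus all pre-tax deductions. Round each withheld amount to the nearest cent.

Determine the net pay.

$10,965.88

Dependent care FSA: $223.29
Taxable wages = $13,312.96 − $223.29 = $13,089.67
State tax withheld: $13,089.67 × 0.0875 = $1,145.35
Municipal income tax: $13,089.67 × 0.04 = $523.59
Paid family leave insurance: $13,312.96 × 0.01 = $133.13
Employee stock purchase plan: $321.72
Total deductions = $223.29 + $1,145.35 + $523.59 + $133.13 + $321.72 = $2,347.08
Net pay = $13,312.96 − $2,347.08 = $10,965.88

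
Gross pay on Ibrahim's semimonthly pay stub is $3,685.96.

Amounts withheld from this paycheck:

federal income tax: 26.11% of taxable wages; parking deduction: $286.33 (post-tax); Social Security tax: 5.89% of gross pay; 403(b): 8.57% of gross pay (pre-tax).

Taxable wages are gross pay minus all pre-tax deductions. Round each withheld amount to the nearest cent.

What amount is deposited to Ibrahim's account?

403(b): $3,685.96 × 0.0857 = $315.89
Taxable wages = $3,685.96 − $315.89 = $3,370.07
Federal income tax: $3,370.07 × 0.2611 = $879.93
Social Security tax: $3,685.96 × 0.0589 = $217.10
Parking deduction: $286.33
Total deductions = $315.89 + $879.93 + $217.10 + $286.33 = $1,699.25
Net pay = $3,685.96 − $1,699.25 = $1,986.71

$1,986.71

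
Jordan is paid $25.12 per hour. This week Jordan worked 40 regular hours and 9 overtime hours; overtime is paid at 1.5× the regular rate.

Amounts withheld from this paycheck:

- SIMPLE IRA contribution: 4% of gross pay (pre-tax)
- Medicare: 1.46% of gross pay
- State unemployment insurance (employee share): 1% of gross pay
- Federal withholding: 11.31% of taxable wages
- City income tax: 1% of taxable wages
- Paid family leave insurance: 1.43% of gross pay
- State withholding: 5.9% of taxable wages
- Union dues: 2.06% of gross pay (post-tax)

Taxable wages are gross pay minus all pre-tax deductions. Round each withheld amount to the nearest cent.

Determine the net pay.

$975.26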